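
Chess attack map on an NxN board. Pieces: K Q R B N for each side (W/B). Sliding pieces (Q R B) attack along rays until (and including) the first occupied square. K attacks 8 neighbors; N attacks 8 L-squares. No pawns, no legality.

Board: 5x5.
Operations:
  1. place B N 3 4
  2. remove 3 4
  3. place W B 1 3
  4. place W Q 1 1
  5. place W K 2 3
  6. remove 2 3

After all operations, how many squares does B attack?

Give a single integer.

Answer: 0

Derivation:
Op 1: place BN@(3,4)
Op 2: remove (3,4)
Op 3: place WB@(1,3)
Op 4: place WQ@(1,1)
Op 5: place WK@(2,3)
Op 6: remove (2,3)
Per-piece attacks for B:
Union (0 distinct): (none)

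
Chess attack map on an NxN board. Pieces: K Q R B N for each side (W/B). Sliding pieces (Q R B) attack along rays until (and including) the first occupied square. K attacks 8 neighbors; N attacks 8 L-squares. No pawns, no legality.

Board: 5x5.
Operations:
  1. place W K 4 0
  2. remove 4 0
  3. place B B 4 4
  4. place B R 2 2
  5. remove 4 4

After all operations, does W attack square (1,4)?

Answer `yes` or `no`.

Answer: no

Derivation:
Op 1: place WK@(4,0)
Op 2: remove (4,0)
Op 3: place BB@(4,4)
Op 4: place BR@(2,2)
Op 5: remove (4,4)
Per-piece attacks for W:
W attacks (1,4): no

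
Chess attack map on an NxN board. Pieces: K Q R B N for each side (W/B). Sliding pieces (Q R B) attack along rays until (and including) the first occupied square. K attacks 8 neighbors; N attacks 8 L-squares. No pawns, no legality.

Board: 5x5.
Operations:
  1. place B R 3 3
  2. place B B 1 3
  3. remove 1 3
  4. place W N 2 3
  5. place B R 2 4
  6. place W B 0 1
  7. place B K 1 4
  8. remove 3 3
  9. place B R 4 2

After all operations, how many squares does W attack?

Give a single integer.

Op 1: place BR@(3,3)
Op 2: place BB@(1,3)
Op 3: remove (1,3)
Op 4: place WN@(2,3)
Op 5: place BR@(2,4)
Op 6: place WB@(0,1)
Op 7: place BK@(1,4)
Op 8: remove (3,3)
Op 9: place BR@(4,2)
Per-piece attacks for W:
  WB@(0,1): attacks (1,2) (2,3) (1,0) [ray(1,1) blocked at (2,3)]
  WN@(2,3): attacks (4,4) (0,4) (3,1) (4,2) (1,1) (0,2)
Union (9 distinct): (0,2) (0,4) (1,0) (1,1) (1,2) (2,3) (3,1) (4,2) (4,4)

Answer: 9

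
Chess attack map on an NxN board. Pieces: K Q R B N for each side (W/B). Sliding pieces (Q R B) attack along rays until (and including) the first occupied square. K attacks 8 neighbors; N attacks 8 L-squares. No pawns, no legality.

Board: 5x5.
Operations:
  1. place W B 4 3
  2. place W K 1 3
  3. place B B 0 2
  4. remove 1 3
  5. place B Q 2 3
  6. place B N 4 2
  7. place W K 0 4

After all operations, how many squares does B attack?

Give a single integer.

Answer: 17

Derivation:
Op 1: place WB@(4,3)
Op 2: place WK@(1,3)
Op 3: place BB@(0,2)
Op 4: remove (1,3)
Op 5: place BQ@(2,3)
Op 6: place BN@(4,2)
Op 7: place WK@(0,4)
Per-piece attacks for B:
  BB@(0,2): attacks (1,3) (2,4) (1,1) (2,0)
  BQ@(2,3): attacks (2,4) (2,2) (2,1) (2,0) (3,3) (4,3) (1,3) (0,3) (3,4) (3,2) (4,1) (1,4) (1,2) (0,1) [ray(1,0) blocked at (4,3)]
  BN@(4,2): attacks (3,4) (2,3) (3,0) (2,1)
Union (17 distinct): (0,1) (0,3) (1,1) (1,2) (1,3) (1,4) (2,0) (2,1) (2,2) (2,3) (2,4) (3,0) (3,2) (3,3) (3,4) (4,1) (4,3)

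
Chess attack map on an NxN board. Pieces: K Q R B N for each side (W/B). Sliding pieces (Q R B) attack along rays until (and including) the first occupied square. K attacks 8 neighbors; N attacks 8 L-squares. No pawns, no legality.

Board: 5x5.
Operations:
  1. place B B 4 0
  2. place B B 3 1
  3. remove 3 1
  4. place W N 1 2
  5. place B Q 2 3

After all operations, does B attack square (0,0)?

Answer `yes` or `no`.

Op 1: place BB@(4,0)
Op 2: place BB@(3,1)
Op 3: remove (3,1)
Op 4: place WN@(1,2)
Op 5: place BQ@(2,3)
Per-piece attacks for B:
  BQ@(2,3): attacks (2,4) (2,2) (2,1) (2,0) (3,3) (4,3) (1,3) (0,3) (3,4) (3,2) (4,1) (1,4) (1,2) [ray(-1,-1) blocked at (1,2)]
  BB@(4,0): attacks (3,1) (2,2) (1,3) (0,4)
B attacks (0,0): no

Answer: no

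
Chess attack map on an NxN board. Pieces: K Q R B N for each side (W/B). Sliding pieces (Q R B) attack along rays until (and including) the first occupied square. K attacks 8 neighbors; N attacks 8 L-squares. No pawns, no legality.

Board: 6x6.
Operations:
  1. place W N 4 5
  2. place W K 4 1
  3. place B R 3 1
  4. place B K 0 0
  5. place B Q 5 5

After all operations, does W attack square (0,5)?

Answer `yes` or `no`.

Answer: no

Derivation:
Op 1: place WN@(4,5)
Op 2: place WK@(4,1)
Op 3: place BR@(3,1)
Op 4: place BK@(0,0)
Op 5: place BQ@(5,5)
Per-piece attacks for W:
  WK@(4,1): attacks (4,2) (4,0) (5,1) (3,1) (5,2) (5,0) (3,2) (3,0)
  WN@(4,5): attacks (5,3) (3,3) (2,4)
W attacks (0,5): no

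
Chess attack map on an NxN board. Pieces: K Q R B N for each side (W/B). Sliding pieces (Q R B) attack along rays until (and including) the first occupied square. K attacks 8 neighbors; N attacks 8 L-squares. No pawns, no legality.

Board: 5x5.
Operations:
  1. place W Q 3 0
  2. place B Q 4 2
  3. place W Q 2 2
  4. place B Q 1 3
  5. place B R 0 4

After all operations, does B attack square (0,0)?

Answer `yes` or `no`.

Answer: yes

Derivation:
Op 1: place WQ@(3,0)
Op 2: place BQ@(4,2)
Op 3: place WQ@(2,2)
Op 4: place BQ@(1,3)
Op 5: place BR@(0,4)
Per-piece attacks for B:
  BR@(0,4): attacks (0,3) (0,2) (0,1) (0,0) (1,4) (2,4) (3,4) (4,4)
  BQ@(1,3): attacks (1,4) (1,2) (1,1) (1,0) (2,3) (3,3) (4,3) (0,3) (2,4) (2,2) (0,4) (0,2) [ray(1,-1) blocked at (2,2); ray(-1,1) blocked at (0,4)]
  BQ@(4,2): attacks (4,3) (4,4) (4,1) (4,0) (3,2) (2,2) (3,3) (2,4) (3,1) (2,0) [ray(-1,0) blocked at (2,2)]
B attacks (0,0): yes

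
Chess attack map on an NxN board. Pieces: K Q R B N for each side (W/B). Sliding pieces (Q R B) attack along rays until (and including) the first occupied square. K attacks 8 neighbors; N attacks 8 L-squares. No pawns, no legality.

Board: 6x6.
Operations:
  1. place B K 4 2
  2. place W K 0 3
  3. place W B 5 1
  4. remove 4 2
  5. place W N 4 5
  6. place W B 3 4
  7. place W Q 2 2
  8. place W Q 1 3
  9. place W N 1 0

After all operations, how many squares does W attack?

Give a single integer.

Op 1: place BK@(4,2)
Op 2: place WK@(0,3)
Op 3: place WB@(5,1)
Op 4: remove (4,2)
Op 5: place WN@(4,5)
Op 6: place WB@(3,4)
Op 7: place WQ@(2,2)
Op 8: place WQ@(1,3)
Op 9: place WN@(1,0)
Per-piece attacks for W:
  WK@(0,3): attacks (0,4) (0,2) (1,3) (1,4) (1,2)
  WN@(1,0): attacks (2,2) (3,1) (0,2)
  WQ@(1,3): attacks (1,4) (1,5) (1,2) (1,1) (1,0) (2,3) (3,3) (4,3) (5,3) (0,3) (2,4) (3,5) (2,2) (0,4) (0,2) [ray(0,-1) blocked at (1,0); ray(-1,0) blocked at (0,3); ray(1,-1) blocked at (2,2)]
  WQ@(2,2): attacks (2,3) (2,4) (2,5) (2,1) (2,0) (3,2) (4,2) (5,2) (1,2) (0,2) (3,3) (4,4) (5,5) (3,1) (4,0) (1,3) (1,1) (0,0) [ray(-1,1) blocked at (1,3)]
  WB@(3,4): attacks (4,5) (4,3) (5,2) (2,5) (2,3) (1,2) (0,1) [ray(1,1) blocked at (4,5)]
  WN@(4,5): attacks (5,3) (3,3) (2,4)
  WB@(5,1): attacks (4,2) (3,3) (2,4) (1,5) (4,0)
Union (29 distinct): (0,0) (0,1) (0,2) (0,3) (0,4) (1,0) (1,1) (1,2) (1,3) (1,4) (1,5) (2,0) (2,1) (2,2) (2,3) (2,4) (2,5) (3,1) (3,2) (3,3) (3,5) (4,0) (4,2) (4,3) (4,4) (4,5) (5,2) (5,3) (5,5)

Answer: 29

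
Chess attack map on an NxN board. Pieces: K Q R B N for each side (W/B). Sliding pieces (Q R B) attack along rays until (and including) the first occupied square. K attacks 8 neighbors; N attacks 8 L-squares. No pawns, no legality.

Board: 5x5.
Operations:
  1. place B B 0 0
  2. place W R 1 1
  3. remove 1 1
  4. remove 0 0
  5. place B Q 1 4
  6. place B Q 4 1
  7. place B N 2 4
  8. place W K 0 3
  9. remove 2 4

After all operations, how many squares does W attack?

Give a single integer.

Op 1: place BB@(0,0)
Op 2: place WR@(1,1)
Op 3: remove (1,1)
Op 4: remove (0,0)
Op 5: place BQ@(1,4)
Op 6: place BQ@(4,1)
Op 7: place BN@(2,4)
Op 8: place WK@(0,3)
Op 9: remove (2,4)
Per-piece attacks for W:
  WK@(0,3): attacks (0,4) (0,2) (1,3) (1,4) (1,2)
Union (5 distinct): (0,2) (0,4) (1,2) (1,3) (1,4)

Answer: 5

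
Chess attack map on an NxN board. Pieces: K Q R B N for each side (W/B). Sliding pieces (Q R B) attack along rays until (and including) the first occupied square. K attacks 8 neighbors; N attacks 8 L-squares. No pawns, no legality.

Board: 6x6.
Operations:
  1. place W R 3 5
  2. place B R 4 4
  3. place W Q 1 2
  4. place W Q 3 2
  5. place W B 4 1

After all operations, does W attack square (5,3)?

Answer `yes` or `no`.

Op 1: place WR@(3,5)
Op 2: place BR@(4,4)
Op 3: place WQ@(1,2)
Op 4: place WQ@(3,2)
Op 5: place WB@(4,1)
Per-piece attacks for W:
  WQ@(1,2): attacks (1,3) (1,4) (1,5) (1,1) (1,0) (2,2) (3,2) (0,2) (2,3) (3,4) (4,5) (2,1) (3,0) (0,3) (0,1) [ray(1,0) blocked at (3,2)]
  WQ@(3,2): attacks (3,3) (3,4) (3,5) (3,1) (3,0) (4,2) (5,2) (2,2) (1,2) (4,3) (5,4) (4,1) (2,3) (1,4) (0,5) (2,1) (1,0) [ray(0,1) blocked at (3,5); ray(-1,0) blocked at (1,2); ray(1,-1) blocked at (4,1)]
  WR@(3,5): attacks (3,4) (3,3) (3,2) (4,5) (5,5) (2,5) (1,5) (0,5) [ray(0,-1) blocked at (3,2)]
  WB@(4,1): attacks (5,2) (5,0) (3,2) (3,0) [ray(-1,1) blocked at (3,2)]
W attacks (5,3): no

Answer: no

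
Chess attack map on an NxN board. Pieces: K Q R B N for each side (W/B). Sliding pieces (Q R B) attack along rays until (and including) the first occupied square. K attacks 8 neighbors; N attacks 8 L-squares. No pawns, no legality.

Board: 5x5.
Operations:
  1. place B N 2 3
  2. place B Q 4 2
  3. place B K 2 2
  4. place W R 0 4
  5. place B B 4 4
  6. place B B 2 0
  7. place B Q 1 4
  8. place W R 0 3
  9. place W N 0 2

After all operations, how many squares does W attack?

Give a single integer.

Answer: 8

Derivation:
Op 1: place BN@(2,3)
Op 2: place BQ@(4,2)
Op 3: place BK@(2,2)
Op 4: place WR@(0,4)
Op 5: place BB@(4,4)
Op 6: place BB@(2,0)
Op 7: place BQ@(1,4)
Op 8: place WR@(0,3)
Op 9: place WN@(0,2)
Per-piece attacks for W:
  WN@(0,2): attacks (1,4) (2,3) (1,0) (2,1)
  WR@(0,3): attacks (0,4) (0,2) (1,3) (2,3) [ray(0,1) blocked at (0,4); ray(0,-1) blocked at (0,2); ray(1,0) blocked at (2,3)]
  WR@(0,4): attacks (0,3) (1,4) [ray(0,-1) blocked at (0,3); ray(1,0) blocked at (1,4)]
Union (8 distinct): (0,2) (0,3) (0,4) (1,0) (1,3) (1,4) (2,1) (2,3)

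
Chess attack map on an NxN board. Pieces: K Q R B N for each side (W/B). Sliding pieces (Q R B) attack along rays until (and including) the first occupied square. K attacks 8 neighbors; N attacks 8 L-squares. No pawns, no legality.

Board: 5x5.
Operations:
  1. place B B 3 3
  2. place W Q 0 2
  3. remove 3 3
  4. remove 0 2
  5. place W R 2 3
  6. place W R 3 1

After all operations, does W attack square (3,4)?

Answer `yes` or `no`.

Op 1: place BB@(3,3)
Op 2: place WQ@(0,2)
Op 3: remove (3,3)
Op 4: remove (0,2)
Op 5: place WR@(2,3)
Op 6: place WR@(3,1)
Per-piece attacks for W:
  WR@(2,3): attacks (2,4) (2,2) (2,1) (2,0) (3,3) (4,3) (1,3) (0,3)
  WR@(3,1): attacks (3,2) (3,3) (3,4) (3,0) (4,1) (2,1) (1,1) (0,1)
W attacks (3,4): yes

Answer: yes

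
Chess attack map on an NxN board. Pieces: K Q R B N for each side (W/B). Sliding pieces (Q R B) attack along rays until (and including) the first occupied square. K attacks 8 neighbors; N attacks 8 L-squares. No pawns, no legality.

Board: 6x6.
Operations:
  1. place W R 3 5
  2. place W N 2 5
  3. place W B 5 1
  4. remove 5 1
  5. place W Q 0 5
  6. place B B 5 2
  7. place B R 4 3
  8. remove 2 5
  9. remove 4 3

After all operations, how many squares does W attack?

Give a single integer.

Answer: 20

Derivation:
Op 1: place WR@(3,5)
Op 2: place WN@(2,5)
Op 3: place WB@(5,1)
Op 4: remove (5,1)
Op 5: place WQ@(0,5)
Op 6: place BB@(5,2)
Op 7: place BR@(4,3)
Op 8: remove (2,5)
Op 9: remove (4,3)
Per-piece attacks for W:
  WQ@(0,5): attacks (0,4) (0,3) (0,2) (0,1) (0,0) (1,5) (2,5) (3,5) (1,4) (2,3) (3,2) (4,1) (5,0) [ray(1,0) blocked at (3,5)]
  WR@(3,5): attacks (3,4) (3,3) (3,2) (3,1) (3,0) (4,5) (5,5) (2,5) (1,5) (0,5) [ray(-1,0) blocked at (0,5)]
Union (20 distinct): (0,0) (0,1) (0,2) (0,3) (0,4) (0,5) (1,4) (1,5) (2,3) (2,5) (3,0) (3,1) (3,2) (3,3) (3,4) (3,5) (4,1) (4,5) (5,0) (5,5)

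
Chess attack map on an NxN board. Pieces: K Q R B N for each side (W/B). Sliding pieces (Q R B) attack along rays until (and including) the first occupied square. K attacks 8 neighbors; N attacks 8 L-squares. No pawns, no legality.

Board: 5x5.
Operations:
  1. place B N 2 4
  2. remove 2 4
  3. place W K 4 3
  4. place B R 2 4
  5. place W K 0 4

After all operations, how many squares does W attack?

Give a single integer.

Answer: 8

Derivation:
Op 1: place BN@(2,4)
Op 2: remove (2,4)
Op 3: place WK@(4,3)
Op 4: place BR@(2,4)
Op 5: place WK@(0,4)
Per-piece attacks for W:
  WK@(0,4): attacks (0,3) (1,4) (1,3)
  WK@(4,3): attacks (4,4) (4,2) (3,3) (3,4) (3,2)
Union (8 distinct): (0,3) (1,3) (1,4) (3,2) (3,3) (3,4) (4,2) (4,4)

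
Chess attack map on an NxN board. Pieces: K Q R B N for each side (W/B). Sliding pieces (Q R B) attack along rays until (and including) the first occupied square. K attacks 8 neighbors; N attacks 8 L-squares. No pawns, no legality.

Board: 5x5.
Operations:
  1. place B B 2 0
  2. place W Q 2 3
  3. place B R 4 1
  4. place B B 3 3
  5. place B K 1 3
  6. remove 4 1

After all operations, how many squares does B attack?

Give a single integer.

Op 1: place BB@(2,0)
Op 2: place WQ@(2,3)
Op 3: place BR@(4,1)
Op 4: place BB@(3,3)
Op 5: place BK@(1,3)
Op 6: remove (4,1)
Per-piece attacks for B:
  BK@(1,3): attacks (1,4) (1,2) (2,3) (0,3) (2,4) (2,2) (0,4) (0,2)
  BB@(2,0): attacks (3,1) (4,2) (1,1) (0,2)
  BB@(3,3): attacks (4,4) (4,2) (2,4) (2,2) (1,1) (0,0)
Union (13 distinct): (0,0) (0,2) (0,3) (0,4) (1,1) (1,2) (1,4) (2,2) (2,3) (2,4) (3,1) (4,2) (4,4)

Answer: 13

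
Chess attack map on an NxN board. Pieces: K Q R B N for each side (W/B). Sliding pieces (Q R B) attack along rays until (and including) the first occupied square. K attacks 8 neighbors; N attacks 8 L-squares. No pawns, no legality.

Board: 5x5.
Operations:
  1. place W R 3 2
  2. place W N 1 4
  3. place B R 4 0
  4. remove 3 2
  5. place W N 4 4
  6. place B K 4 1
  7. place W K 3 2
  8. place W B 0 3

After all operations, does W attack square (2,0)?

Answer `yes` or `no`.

Op 1: place WR@(3,2)
Op 2: place WN@(1,4)
Op 3: place BR@(4,0)
Op 4: remove (3,2)
Op 5: place WN@(4,4)
Op 6: place BK@(4,1)
Op 7: place WK@(3,2)
Op 8: place WB@(0,3)
Per-piece attacks for W:
  WB@(0,3): attacks (1,4) (1,2) (2,1) (3,0) [ray(1,1) blocked at (1,4)]
  WN@(1,4): attacks (2,2) (3,3) (0,2)
  WK@(3,2): attacks (3,3) (3,1) (4,2) (2,2) (4,3) (4,1) (2,3) (2,1)
  WN@(4,4): attacks (3,2) (2,3)
W attacks (2,0): no

Answer: no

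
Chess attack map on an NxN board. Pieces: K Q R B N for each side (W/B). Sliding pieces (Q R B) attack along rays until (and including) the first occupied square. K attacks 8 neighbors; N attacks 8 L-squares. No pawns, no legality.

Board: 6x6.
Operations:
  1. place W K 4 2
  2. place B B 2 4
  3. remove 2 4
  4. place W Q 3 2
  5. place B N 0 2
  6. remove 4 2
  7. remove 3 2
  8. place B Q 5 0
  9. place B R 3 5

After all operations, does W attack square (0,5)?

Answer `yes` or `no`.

Answer: no

Derivation:
Op 1: place WK@(4,2)
Op 2: place BB@(2,4)
Op 3: remove (2,4)
Op 4: place WQ@(3,2)
Op 5: place BN@(0,2)
Op 6: remove (4,2)
Op 7: remove (3,2)
Op 8: place BQ@(5,0)
Op 9: place BR@(3,5)
Per-piece attacks for W:
W attacks (0,5): no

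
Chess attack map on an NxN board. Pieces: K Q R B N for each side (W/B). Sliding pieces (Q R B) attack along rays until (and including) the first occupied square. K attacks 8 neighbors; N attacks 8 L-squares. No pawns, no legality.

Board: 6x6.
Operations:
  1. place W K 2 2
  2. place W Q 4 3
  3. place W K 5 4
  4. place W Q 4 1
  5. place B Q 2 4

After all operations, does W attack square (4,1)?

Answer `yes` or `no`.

Answer: yes

Derivation:
Op 1: place WK@(2,2)
Op 2: place WQ@(4,3)
Op 3: place WK@(5,4)
Op 4: place WQ@(4,1)
Op 5: place BQ@(2,4)
Per-piece attacks for W:
  WK@(2,2): attacks (2,3) (2,1) (3,2) (1,2) (3,3) (3,1) (1,3) (1,1)
  WQ@(4,1): attacks (4,2) (4,3) (4,0) (5,1) (3,1) (2,1) (1,1) (0,1) (5,2) (5,0) (3,2) (2,3) (1,4) (0,5) (3,0) [ray(0,1) blocked at (4,3)]
  WQ@(4,3): attacks (4,4) (4,5) (4,2) (4,1) (5,3) (3,3) (2,3) (1,3) (0,3) (5,4) (5,2) (3,4) (2,5) (3,2) (2,1) (1,0) [ray(0,-1) blocked at (4,1); ray(1,1) blocked at (5,4)]
  WK@(5,4): attacks (5,5) (5,3) (4,4) (4,5) (4,3)
W attacks (4,1): yes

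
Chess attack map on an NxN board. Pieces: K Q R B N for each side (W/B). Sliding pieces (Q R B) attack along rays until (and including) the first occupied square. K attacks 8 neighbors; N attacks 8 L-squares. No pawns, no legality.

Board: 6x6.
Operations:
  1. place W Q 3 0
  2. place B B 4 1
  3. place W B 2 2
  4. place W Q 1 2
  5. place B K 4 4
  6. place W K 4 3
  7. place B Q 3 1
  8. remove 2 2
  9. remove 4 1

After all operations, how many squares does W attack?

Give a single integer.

Op 1: place WQ@(3,0)
Op 2: place BB@(4,1)
Op 3: place WB@(2,2)
Op 4: place WQ@(1,2)
Op 5: place BK@(4,4)
Op 6: place WK@(4,3)
Op 7: place BQ@(3,1)
Op 8: remove (2,2)
Op 9: remove (4,1)
Per-piece attacks for W:
  WQ@(1,2): attacks (1,3) (1,4) (1,5) (1,1) (1,0) (2,2) (3,2) (4,2) (5,2) (0,2) (2,3) (3,4) (4,5) (2,1) (3,0) (0,3) (0,1) [ray(1,-1) blocked at (3,0)]
  WQ@(3,0): attacks (3,1) (4,0) (5,0) (2,0) (1,0) (0,0) (4,1) (5,2) (2,1) (1,2) [ray(0,1) blocked at (3,1); ray(-1,1) blocked at (1,2)]
  WK@(4,3): attacks (4,4) (4,2) (5,3) (3,3) (5,4) (5,2) (3,4) (3,2)
Union (28 distinct): (0,0) (0,1) (0,2) (0,3) (1,0) (1,1) (1,2) (1,3) (1,4) (1,5) (2,0) (2,1) (2,2) (2,3) (3,0) (3,1) (3,2) (3,3) (3,4) (4,0) (4,1) (4,2) (4,4) (4,5) (5,0) (5,2) (5,3) (5,4)

Answer: 28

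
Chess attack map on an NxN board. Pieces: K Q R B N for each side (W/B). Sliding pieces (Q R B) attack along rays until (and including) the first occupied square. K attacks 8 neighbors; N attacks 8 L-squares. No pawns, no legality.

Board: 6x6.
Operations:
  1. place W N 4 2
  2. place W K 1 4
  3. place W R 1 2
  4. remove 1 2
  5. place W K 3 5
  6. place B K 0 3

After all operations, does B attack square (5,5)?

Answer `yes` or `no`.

Answer: no

Derivation:
Op 1: place WN@(4,2)
Op 2: place WK@(1,4)
Op 3: place WR@(1,2)
Op 4: remove (1,2)
Op 5: place WK@(3,5)
Op 6: place BK@(0,3)
Per-piece attacks for B:
  BK@(0,3): attacks (0,4) (0,2) (1,3) (1,4) (1,2)
B attacks (5,5): no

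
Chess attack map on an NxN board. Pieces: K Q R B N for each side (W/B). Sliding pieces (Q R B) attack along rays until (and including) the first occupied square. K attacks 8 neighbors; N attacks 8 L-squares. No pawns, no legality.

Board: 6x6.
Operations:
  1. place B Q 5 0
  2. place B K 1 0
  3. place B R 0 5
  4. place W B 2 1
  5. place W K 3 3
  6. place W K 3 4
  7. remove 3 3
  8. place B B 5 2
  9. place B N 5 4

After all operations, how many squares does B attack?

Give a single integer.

Op 1: place BQ@(5,0)
Op 2: place BK@(1,0)
Op 3: place BR@(0,5)
Op 4: place WB@(2,1)
Op 5: place WK@(3,3)
Op 6: place WK@(3,4)
Op 7: remove (3,3)
Op 8: place BB@(5,2)
Op 9: place BN@(5,4)
Per-piece attacks for B:
  BR@(0,5): attacks (0,4) (0,3) (0,2) (0,1) (0,0) (1,5) (2,5) (3,5) (4,5) (5,5)
  BK@(1,0): attacks (1,1) (2,0) (0,0) (2,1) (0,1)
  BQ@(5,0): attacks (5,1) (5,2) (4,0) (3,0) (2,0) (1,0) (4,1) (3,2) (2,3) (1,4) (0,5) [ray(0,1) blocked at (5,2); ray(-1,0) blocked at (1,0); ray(-1,1) blocked at (0,5)]
  BB@(5,2): attacks (4,3) (3,4) (4,1) (3,0) [ray(-1,1) blocked at (3,4)]
  BN@(5,4): attacks (3,5) (4,2) (3,3)
Union (27 distinct): (0,0) (0,1) (0,2) (0,3) (0,4) (0,5) (1,0) (1,1) (1,4) (1,5) (2,0) (2,1) (2,3) (2,5) (3,0) (3,2) (3,3) (3,4) (3,5) (4,0) (4,1) (4,2) (4,3) (4,5) (5,1) (5,2) (5,5)

Answer: 27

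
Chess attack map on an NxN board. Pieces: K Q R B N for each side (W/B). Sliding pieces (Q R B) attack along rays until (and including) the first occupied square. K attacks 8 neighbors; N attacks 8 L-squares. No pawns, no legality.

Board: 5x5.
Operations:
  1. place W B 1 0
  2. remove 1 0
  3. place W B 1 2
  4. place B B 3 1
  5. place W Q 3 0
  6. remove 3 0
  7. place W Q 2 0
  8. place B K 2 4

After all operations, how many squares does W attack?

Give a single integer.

Op 1: place WB@(1,0)
Op 2: remove (1,0)
Op 3: place WB@(1,2)
Op 4: place BB@(3,1)
Op 5: place WQ@(3,0)
Op 6: remove (3,0)
Op 7: place WQ@(2,0)
Op 8: place BK@(2,4)
Per-piece attacks for W:
  WB@(1,2): attacks (2,3) (3,4) (2,1) (3,0) (0,3) (0,1)
  WQ@(2,0): attacks (2,1) (2,2) (2,3) (2,4) (3,0) (4,0) (1,0) (0,0) (3,1) (1,1) (0,2) [ray(0,1) blocked at (2,4); ray(1,1) blocked at (3,1)]
Union (14 distinct): (0,0) (0,1) (0,2) (0,3) (1,0) (1,1) (2,1) (2,2) (2,3) (2,4) (3,0) (3,1) (3,4) (4,0)

Answer: 14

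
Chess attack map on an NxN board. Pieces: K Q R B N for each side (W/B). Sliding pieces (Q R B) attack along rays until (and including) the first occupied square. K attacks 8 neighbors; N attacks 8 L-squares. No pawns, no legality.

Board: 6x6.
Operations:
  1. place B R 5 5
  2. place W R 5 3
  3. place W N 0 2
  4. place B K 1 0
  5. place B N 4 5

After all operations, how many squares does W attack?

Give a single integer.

Op 1: place BR@(5,5)
Op 2: place WR@(5,3)
Op 3: place WN@(0,2)
Op 4: place BK@(1,0)
Op 5: place BN@(4,5)
Per-piece attacks for W:
  WN@(0,2): attacks (1,4) (2,3) (1,0) (2,1)
  WR@(5,3): attacks (5,4) (5,5) (5,2) (5,1) (5,0) (4,3) (3,3) (2,3) (1,3) (0,3) [ray(0,1) blocked at (5,5)]
Union (13 distinct): (0,3) (1,0) (1,3) (1,4) (2,1) (2,3) (3,3) (4,3) (5,0) (5,1) (5,2) (5,4) (5,5)

Answer: 13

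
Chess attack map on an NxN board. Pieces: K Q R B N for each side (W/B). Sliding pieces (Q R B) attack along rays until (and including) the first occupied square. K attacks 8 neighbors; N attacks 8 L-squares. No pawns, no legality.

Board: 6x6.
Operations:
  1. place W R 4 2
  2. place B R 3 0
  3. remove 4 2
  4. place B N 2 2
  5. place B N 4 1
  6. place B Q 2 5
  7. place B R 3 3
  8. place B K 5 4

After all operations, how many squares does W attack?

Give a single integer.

Op 1: place WR@(4,2)
Op 2: place BR@(3,0)
Op 3: remove (4,2)
Op 4: place BN@(2,2)
Op 5: place BN@(4,1)
Op 6: place BQ@(2,5)
Op 7: place BR@(3,3)
Op 8: place BK@(5,4)
Per-piece attacks for W:
Union (0 distinct): (none)

Answer: 0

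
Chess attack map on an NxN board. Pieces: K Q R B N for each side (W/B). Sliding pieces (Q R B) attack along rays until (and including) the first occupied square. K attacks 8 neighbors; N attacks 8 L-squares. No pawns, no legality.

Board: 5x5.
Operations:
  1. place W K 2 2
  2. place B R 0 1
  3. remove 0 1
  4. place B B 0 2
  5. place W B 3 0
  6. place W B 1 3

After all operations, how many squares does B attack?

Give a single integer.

Answer: 3

Derivation:
Op 1: place WK@(2,2)
Op 2: place BR@(0,1)
Op 3: remove (0,1)
Op 4: place BB@(0,2)
Op 5: place WB@(3,0)
Op 6: place WB@(1,3)
Per-piece attacks for B:
  BB@(0,2): attacks (1,3) (1,1) (2,0) [ray(1,1) blocked at (1,3)]
Union (3 distinct): (1,1) (1,3) (2,0)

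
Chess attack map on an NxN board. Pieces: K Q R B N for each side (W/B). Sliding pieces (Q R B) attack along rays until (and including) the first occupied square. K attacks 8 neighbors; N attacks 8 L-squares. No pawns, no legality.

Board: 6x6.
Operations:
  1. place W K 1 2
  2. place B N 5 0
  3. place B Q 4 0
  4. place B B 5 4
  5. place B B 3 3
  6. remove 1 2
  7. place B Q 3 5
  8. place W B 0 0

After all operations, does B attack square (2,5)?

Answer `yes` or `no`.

Op 1: place WK@(1,2)
Op 2: place BN@(5,0)
Op 3: place BQ@(4,0)
Op 4: place BB@(5,4)
Op 5: place BB@(3,3)
Op 6: remove (1,2)
Op 7: place BQ@(3,5)
Op 8: place WB@(0,0)
Per-piece attacks for B:
  BB@(3,3): attacks (4,4) (5,5) (4,2) (5,1) (2,4) (1,5) (2,2) (1,1) (0,0) [ray(-1,-1) blocked at (0,0)]
  BQ@(3,5): attacks (3,4) (3,3) (4,5) (5,5) (2,5) (1,5) (0,5) (4,4) (5,3) (2,4) (1,3) (0,2) [ray(0,-1) blocked at (3,3)]
  BQ@(4,0): attacks (4,1) (4,2) (4,3) (4,4) (4,5) (5,0) (3,0) (2,0) (1,0) (0,0) (5,1) (3,1) (2,2) (1,3) (0,4) [ray(1,0) blocked at (5,0); ray(-1,0) blocked at (0,0)]
  BN@(5,0): attacks (4,2) (3,1)
  BB@(5,4): attacks (4,5) (4,3) (3,2) (2,1) (1,0)
B attacks (2,5): yes

Answer: yes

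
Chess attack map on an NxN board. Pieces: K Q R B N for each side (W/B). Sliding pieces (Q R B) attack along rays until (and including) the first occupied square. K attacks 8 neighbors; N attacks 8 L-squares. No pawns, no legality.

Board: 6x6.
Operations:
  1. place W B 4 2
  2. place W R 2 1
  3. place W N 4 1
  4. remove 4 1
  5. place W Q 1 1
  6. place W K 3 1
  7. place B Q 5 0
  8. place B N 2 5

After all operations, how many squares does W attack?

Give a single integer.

Op 1: place WB@(4,2)
Op 2: place WR@(2,1)
Op 3: place WN@(4,1)
Op 4: remove (4,1)
Op 5: place WQ@(1,1)
Op 6: place WK@(3,1)
Op 7: place BQ@(5,0)
Op 8: place BN@(2,5)
Per-piece attacks for W:
  WQ@(1,1): attacks (1,2) (1,3) (1,4) (1,5) (1,0) (2,1) (0,1) (2,2) (3,3) (4,4) (5,5) (2,0) (0,2) (0,0) [ray(1,0) blocked at (2,1)]
  WR@(2,1): attacks (2,2) (2,3) (2,4) (2,5) (2,0) (3,1) (1,1) [ray(0,1) blocked at (2,5); ray(1,0) blocked at (3,1); ray(-1,0) blocked at (1,1)]
  WK@(3,1): attacks (3,2) (3,0) (4,1) (2,1) (4,2) (4,0) (2,2) (2,0)
  WB@(4,2): attacks (5,3) (5,1) (3,3) (2,4) (1,5) (3,1) [ray(-1,-1) blocked at (3,1)]
Union (26 distinct): (0,0) (0,1) (0,2) (1,0) (1,1) (1,2) (1,3) (1,4) (1,5) (2,0) (2,1) (2,2) (2,3) (2,4) (2,5) (3,0) (3,1) (3,2) (3,3) (4,0) (4,1) (4,2) (4,4) (5,1) (5,3) (5,5)

Answer: 26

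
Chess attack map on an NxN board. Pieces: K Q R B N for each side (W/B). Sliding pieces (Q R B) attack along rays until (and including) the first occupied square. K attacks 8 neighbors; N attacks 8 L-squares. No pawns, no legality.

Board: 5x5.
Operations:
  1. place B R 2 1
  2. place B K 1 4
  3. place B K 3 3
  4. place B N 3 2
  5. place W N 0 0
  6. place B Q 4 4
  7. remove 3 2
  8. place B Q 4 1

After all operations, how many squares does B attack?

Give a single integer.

Op 1: place BR@(2,1)
Op 2: place BK@(1,4)
Op 3: place BK@(3,3)
Op 4: place BN@(3,2)
Op 5: place WN@(0,0)
Op 6: place BQ@(4,4)
Op 7: remove (3,2)
Op 8: place BQ@(4,1)
Per-piece attacks for B:
  BK@(1,4): attacks (1,3) (2,4) (0,4) (2,3) (0,3)
  BR@(2,1): attacks (2,2) (2,3) (2,4) (2,0) (3,1) (4,1) (1,1) (0,1) [ray(1,0) blocked at (4,1)]
  BK@(3,3): attacks (3,4) (3,2) (4,3) (2,3) (4,4) (4,2) (2,4) (2,2)
  BQ@(4,1): attacks (4,2) (4,3) (4,4) (4,0) (3,1) (2,1) (3,2) (2,3) (1,4) (3,0) [ray(0,1) blocked at (4,4); ray(-1,0) blocked at (2,1); ray(-1,1) blocked at (1,4)]
  BQ@(4,4): attacks (4,3) (4,2) (4,1) (3,4) (2,4) (1,4) (3,3) [ray(0,-1) blocked at (4,1); ray(-1,0) blocked at (1,4); ray(-1,-1) blocked at (3,3)]
Union (21 distinct): (0,1) (0,3) (0,4) (1,1) (1,3) (1,4) (2,0) (2,1) (2,2) (2,3) (2,4) (3,0) (3,1) (3,2) (3,3) (3,4) (4,0) (4,1) (4,2) (4,3) (4,4)

Answer: 21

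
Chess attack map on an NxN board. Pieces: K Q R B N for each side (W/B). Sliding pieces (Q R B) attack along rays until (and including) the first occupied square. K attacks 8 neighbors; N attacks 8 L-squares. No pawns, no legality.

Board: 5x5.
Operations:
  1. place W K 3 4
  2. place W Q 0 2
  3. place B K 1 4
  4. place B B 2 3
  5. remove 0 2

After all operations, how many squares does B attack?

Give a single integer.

Op 1: place WK@(3,4)
Op 2: place WQ@(0,2)
Op 3: place BK@(1,4)
Op 4: place BB@(2,3)
Op 5: remove (0,2)
Per-piece attacks for B:
  BK@(1,4): attacks (1,3) (2,4) (0,4) (2,3) (0,3)
  BB@(2,3): attacks (3,4) (3,2) (4,1) (1,4) (1,2) (0,1) [ray(1,1) blocked at (3,4); ray(-1,1) blocked at (1,4)]
Union (11 distinct): (0,1) (0,3) (0,4) (1,2) (1,3) (1,4) (2,3) (2,4) (3,2) (3,4) (4,1)

Answer: 11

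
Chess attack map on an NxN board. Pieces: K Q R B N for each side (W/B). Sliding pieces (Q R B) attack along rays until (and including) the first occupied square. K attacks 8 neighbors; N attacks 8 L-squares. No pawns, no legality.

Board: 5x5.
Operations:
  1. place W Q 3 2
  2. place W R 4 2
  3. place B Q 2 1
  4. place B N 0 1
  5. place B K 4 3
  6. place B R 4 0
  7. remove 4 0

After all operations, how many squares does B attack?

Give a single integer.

Answer: 18

Derivation:
Op 1: place WQ@(3,2)
Op 2: place WR@(4,2)
Op 3: place BQ@(2,1)
Op 4: place BN@(0,1)
Op 5: place BK@(4,3)
Op 6: place BR@(4,0)
Op 7: remove (4,0)
Per-piece attacks for B:
  BN@(0,1): attacks (1,3) (2,2) (2,0)
  BQ@(2,1): attacks (2,2) (2,3) (2,4) (2,0) (3,1) (4,1) (1,1) (0,1) (3,2) (3,0) (1,2) (0,3) (1,0) [ray(-1,0) blocked at (0,1); ray(1,1) blocked at (3,2)]
  BK@(4,3): attacks (4,4) (4,2) (3,3) (3,4) (3,2)
Union (18 distinct): (0,1) (0,3) (1,0) (1,1) (1,2) (1,3) (2,0) (2,2) (2,3) (2,4) (3,0) (3,1) (3,2) (3,3) (3,4) (4,1) (4,2) (4,4)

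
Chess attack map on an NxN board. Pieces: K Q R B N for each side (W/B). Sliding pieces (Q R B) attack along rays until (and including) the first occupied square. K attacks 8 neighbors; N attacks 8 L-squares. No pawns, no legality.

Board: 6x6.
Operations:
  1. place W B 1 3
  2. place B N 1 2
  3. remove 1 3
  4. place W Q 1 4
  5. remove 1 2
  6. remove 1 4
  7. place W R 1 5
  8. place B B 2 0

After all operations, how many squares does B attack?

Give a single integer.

Op 1: place WB@(1,3)
Op 2: place BN@(1,2)
Op 3: remove (1,3)
Op 4: place WQ@(1,4)
Op 5: remove (1,2)
Op 6: remove (1,4)
Op 7: place WR@(1,5)
Op 8: place BB@(2,0)
Per-piece attacks for B:
  BB@(2,0): attacks (3,1) (4,2) (5,3) (1,1) (0,2)
Union (5 distinct): (0,2) (1,1) (3,1) (4,2) (5,3)

Answer: 5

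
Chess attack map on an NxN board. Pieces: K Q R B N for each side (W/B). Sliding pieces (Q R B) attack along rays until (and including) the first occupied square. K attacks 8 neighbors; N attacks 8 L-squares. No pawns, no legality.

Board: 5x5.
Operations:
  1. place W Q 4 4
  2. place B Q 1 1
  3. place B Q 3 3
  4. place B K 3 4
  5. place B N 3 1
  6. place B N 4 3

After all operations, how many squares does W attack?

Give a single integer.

Op 1: place WQ@(4,4)
Op 2: place BQ@(1,1)
Op 3: place BQ@(3,3)
Op 4: place BK@(3,4)
Op 5: place BN@(3,1)
Op 6: place BN@(4,3)
Per-piece attacks for W:
  WQ@(4,4): attacks (4,3) (3,4) (3,3) [ray(0,-1) blocked at (4,3); ray(-1,0) blocked at (3,4); ray(-1,-1) blocked at (3,3)]
Union (3 distinct): (3,3) (3,4) (4,3)

Answer: 3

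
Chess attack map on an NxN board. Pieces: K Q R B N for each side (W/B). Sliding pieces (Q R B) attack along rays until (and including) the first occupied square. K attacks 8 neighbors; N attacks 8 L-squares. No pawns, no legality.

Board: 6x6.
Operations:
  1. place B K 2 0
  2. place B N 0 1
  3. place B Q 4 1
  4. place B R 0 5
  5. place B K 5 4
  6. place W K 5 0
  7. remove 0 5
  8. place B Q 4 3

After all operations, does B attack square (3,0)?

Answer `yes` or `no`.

Answer: yes

Derivation:
Op 1: place BK@(2,0)
Op 2: place BN@(0,1)
Op 3: place BQ@(4,1)
Op 4: place BR@(0,5)
Op 5: place BK@(5,4)
Op 6: place WK@(5,0)
Op 7: remove (0,5)
Op 8: place BQ@(4,3)
Per-piece attacks for B:
  BN@(0,1): attacks (1,3) (2,2) (2,0)
  BK@(2,0): attacks (2,1) (3,0) (1,0) (3,1) (1,1)
  BQ@(4,1): attacks (4,2) (4,3) (4,0) (5,1) (3,1) (2,1) (1,1) (0,1) (5,2) (5,0) (3,2) (2,3) (1,4) (0,5) (3,0) [ray(0,1) blocked at (4,3); ray(-1,0) blocked at (0,1); ray(1,-1) blocked at (5,0)]
  BQ@(4,3): attacks (4,4) (4,5) (4,2) (4,1) (5,3) (3,3) (2,3) (1,3) (0,3) (5,4) (5,2) (3,4) (2,5) (3,2) (2,1) (1,0) [ray(0,-1) blocked at (4,1); ray(1,1) blocked at (5,4)]
  BK@(5,4): attacks (5,5) (5,3) (4,4) (4,5) (4,3)
B attacks (3,0): yes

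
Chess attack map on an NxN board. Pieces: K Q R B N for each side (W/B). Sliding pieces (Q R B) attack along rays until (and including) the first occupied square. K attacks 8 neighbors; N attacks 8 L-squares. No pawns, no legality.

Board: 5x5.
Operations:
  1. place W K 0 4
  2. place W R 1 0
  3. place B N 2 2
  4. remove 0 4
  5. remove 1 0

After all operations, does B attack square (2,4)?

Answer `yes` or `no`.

Op 1: place WK@(0,4)
Op 2: place WR@(1,0)
Op 3: place BN@(2,2)
Op 4: remove (0,4)
Op 5: remove (1,0)
Per-piece attacks for B:
  BN@(2,2): attacks (3,4) (4,3) (1,4) (0,3) (3,0) (4,1) (1,0) (0,1)
B attacks (2,4): no

Answer: no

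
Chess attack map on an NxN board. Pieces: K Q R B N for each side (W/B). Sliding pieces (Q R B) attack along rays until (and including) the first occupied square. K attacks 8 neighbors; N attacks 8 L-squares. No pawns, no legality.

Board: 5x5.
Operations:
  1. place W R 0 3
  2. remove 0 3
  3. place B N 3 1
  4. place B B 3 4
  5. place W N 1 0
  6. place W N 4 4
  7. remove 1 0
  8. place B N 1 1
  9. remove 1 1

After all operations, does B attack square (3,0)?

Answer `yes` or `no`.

Answer: no

Derivation:
Op 1: place WR@(0,3)
Op 2: remove (0,3)
Op 3: place BN@(3,1)
Op 4: place BB@(3,4)
Op 5: place WN@(1,0)
Op 6: place WN@(4,4)
Op 7: remove (1,0)
Op 8: place BN@(1,1)
Op 9: remove (1,1)
Per-piece attacks for B:
  BN@(3,1): attacks (4,3) (2,3) (1,2) (1,0)
  BB@(3,4): attacks (4,3) (2,3) (1,2) (0,1)
B attacks (3,0): no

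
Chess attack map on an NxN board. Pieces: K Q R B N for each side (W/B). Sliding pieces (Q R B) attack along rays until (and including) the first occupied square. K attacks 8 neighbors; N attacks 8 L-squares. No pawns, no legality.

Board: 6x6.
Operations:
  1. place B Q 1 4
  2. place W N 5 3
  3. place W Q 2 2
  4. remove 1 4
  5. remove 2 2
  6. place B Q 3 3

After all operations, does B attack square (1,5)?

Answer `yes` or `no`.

Op 1: place BQ@(1,4)
Op 2: place WN@(5,3)
Op 3: place WQ@(2,2)
Op 4: remove (1,4)
Op 5: remove (2,2)
Op 6: place BQ@(3,3)
Per-piece attacks for B:
  BQ@(3,3): attacks (3,4) (3,5) (3,2) (3,1) (3,0) (4,3) (5,3) (2,3) (1,3) (0,3) (4,4) (5,5) (4,2) (5,1) (2,4) (1,5) (2,2) (1,1) (0,0) [ray(1,0) blocked at (5,3)]
B attacks (1,5): yes

Answer: yes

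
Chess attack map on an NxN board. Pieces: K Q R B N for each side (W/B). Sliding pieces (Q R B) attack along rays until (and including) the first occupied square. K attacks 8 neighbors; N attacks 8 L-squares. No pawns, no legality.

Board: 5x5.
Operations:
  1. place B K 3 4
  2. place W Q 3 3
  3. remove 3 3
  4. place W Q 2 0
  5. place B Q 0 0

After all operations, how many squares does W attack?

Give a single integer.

Op 1: place BK@(3,4)
Op 2: place WQ@(3,3)
Op 3: remove (3,3)
Op 4: place WQ@(2,0)
Op 5: place BQ@(0,0)
Per-piece attacks for W:
  WQ@(2,0): attacks (2,1) (2,2) (2,3) (2,4) (3,0) (4,0) (1,0) (0,0) (3,1) (4,2) (1,1) (0,2) [ray(-1,0) blocked at (0,0)]
Union (12 distinct): (0,0) (0,2) (1,0) (1,1) (2,1) (2,2) (2,3) (2,4) (3,0) (3,1) (4,0) (4,2)

Answer: 12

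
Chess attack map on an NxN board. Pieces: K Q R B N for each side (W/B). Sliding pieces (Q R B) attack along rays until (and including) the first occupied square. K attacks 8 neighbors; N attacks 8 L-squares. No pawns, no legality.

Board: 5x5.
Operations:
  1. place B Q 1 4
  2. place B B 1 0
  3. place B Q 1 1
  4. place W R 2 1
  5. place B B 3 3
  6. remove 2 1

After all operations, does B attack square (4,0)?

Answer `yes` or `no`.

Answer: no

Derivation:
Op 1: place BQ@(1,4)
Op 2: place BB@(1,0)
Op 3: place BQ@(1,1)
Op 4: place WR@(2,1)
Op 5: place BB@(3,3)
Op 6: remove (2,1)
Per-piece attacks for B:
  BB@(1,0): attacks (2,1) (3,2) (4,3) (0,1)
  BQ@(1,1): attacks (1,2) (1,3) (1,4) (1,0) (2,1) (3,1) (4,1) (0,1) (2,2) (3,3) (2,0) (0,2) (0,0) [ray(0,1) blocked at (1,4); ray(0,-1) blocked at (1,0); ray(1,1) blocked at (3,3)]
  BQ@(1,4): attacks (1,3) (1,2) (1,1) (2,4) (3,4) (4,4) (0,4) (2,3) (3,2) (4,1) (0,3) [ray(0,-1) blocked at (1,1)]
  BB@(3,3): attacks (4,4) (4,2) (2,4) (2,2) (1,1) [ray(-1,-1) blocked at (1,1)]
B attacks (4,0): no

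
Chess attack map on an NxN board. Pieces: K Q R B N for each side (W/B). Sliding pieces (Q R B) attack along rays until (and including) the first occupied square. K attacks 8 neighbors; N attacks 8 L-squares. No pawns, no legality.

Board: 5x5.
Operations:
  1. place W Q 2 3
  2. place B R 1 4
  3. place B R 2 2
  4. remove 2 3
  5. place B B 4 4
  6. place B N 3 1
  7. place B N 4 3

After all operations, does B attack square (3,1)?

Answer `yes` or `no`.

Answer: yes

Derivation:
Op 1: place WQ@(2,3)
Op 2: place BR@(1,4)
Op 3: place BR@(2,2)
Op 4: remove (2,3)
Op 5: place BB@(4,4)
Op 6: place BN@(3,1)
Op 7: place BN@(4,3)
Per-piece attacks for B:
  BR@(1,4): attacks (1,3) (1,2) (1,1) (1,0) (2,4) (3,4) (4,4) (0,4) [ray(1,0) blocked at (4,4)]
  BR@(2,2): attacks (2,3) (2,4) (2,1) (2,0) (3,2) (4,2) (1,2) (0,2)
  BN@(3,1): attacks (4,3) (2,3) (1,2) (1,0)
  BN@(4,3): attacks (2,4) (3,1) (2,2)
  BB@(4,4): attacks (3,3) (2,2) [ray(-1,-1) blocked at (2,2)]
B attacks (3,1): yes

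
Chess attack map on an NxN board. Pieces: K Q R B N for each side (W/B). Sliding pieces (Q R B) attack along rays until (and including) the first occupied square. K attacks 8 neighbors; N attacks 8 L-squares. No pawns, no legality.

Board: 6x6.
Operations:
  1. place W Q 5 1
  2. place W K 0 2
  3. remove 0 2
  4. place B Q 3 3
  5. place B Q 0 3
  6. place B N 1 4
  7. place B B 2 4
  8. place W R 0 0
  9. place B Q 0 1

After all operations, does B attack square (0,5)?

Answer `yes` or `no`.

Answer: yes

Derivation:
Op 1: place WQ@(5,1)
Op 2: place WK@(0,2)
Op 3: remove (0,2)
Op 4: place BQ@(3,3)
Op 5: place BQ@(0,3)
Op 6: place BN@(1,4)
Op 7: place BB@(2,4)
Op 8: place WR@(0,0)
Op 9: place BQ@(0,1)
Per-piece attacks for B:
  BQ@(0,1): attacks (0,2) (0,3) (0,0) (1,1) (2,1) (3,1) (4,1) (5,1) (1,2) (2,3) (3,4) (4,5) (1,0) [ray(0,1) blocked at (0,3); ray(0,-1) blocked at (0,0); ray(1,0) blocked at (5,1)]
  BQ@(0,3): attacks (0,4) (0,5) (0,2) (0,1) (1,3) (2,3) (3,3) (1,4) (1,2) (2,1) (3,0) [ray(0,-1) blocked at (0,1); ray(1,0) blocked at (3,3); ray(1,1) blocked at (1,4)]
  BN@(1,4): attacks (3,5) (2,2) (3,3) (0,2)
  BB@(2,4): attacks (3,5) (3,3) (1,5) (1,3) (0,2) [ray(1,-1) blocked at (3,3)]
  BQ@(3,3): attacks (3,4) (3,5) (3,2) (3,1) (3,0) (4,3) (5,3) (2,3) (1,3) (0,3) (4,4) (5,5) (4,2) (5,1) (2,4) (2,2) (1,1) (0,0) [ray(-1,0) blocked at (0,3); ray(1,-1) blocked at (5,1); ray(-1,1) blocked at (2,4); ray(-1,-1) blocked at (0,0)]
B attacks (0,5): yes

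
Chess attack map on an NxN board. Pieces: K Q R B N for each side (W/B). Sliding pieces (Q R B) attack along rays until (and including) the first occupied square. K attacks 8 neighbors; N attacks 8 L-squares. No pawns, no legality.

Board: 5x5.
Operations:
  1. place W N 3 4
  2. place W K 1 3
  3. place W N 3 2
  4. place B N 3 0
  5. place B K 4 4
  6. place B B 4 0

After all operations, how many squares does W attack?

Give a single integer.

Answer: 14

Derivation:
Op 1: place WN@(3,4)
Op 2: place WK@(1,3)
Op 3: place WN@(3,2)
Op 4: place BN@(3,0)
Op 5: place BK@(4,4)
Op 6: place BB@(4,0)
Per-piece attacks for W:
  WK@(1,3): attacks (1,4) (1,2) (2,3) (0,3) (2,4) (2,2) (0,4) (0,2)
  WN@(3,2): attacks (4,4) (2,4) (1,3) (4,0) (2,0) (1,1)
  WN@(3,4): attacks (4,2) (2,2) (1,3)
Union (14 distinct): (0,2) (0,3) (0,4) (1,1) (1,2) (1,3) (1,4) (2,0) (2,2) (2,3) (2,4) (4,0) (4,2) (4,4)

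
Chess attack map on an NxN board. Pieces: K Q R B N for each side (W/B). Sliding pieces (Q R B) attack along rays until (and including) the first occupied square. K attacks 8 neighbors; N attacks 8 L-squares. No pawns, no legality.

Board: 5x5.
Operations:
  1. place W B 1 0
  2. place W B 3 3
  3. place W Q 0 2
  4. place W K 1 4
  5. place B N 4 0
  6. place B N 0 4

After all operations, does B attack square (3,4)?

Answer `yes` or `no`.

Answer: no

Derivation:
Op 1: place WB@(1,0)
Op 2: place WB@(3,3)
Op 3: place WQ@(0,2)
Op 4: place WK@(1,4)
Op 5: place BN@(4,0)
Op 6: place BN@(0,4)
Per-piece attacks for B:
  BN@(0,4): attacks (1,2) (2,3)
  BN@(4,0): attacks (3,2) (2,1)
B attacks (3,4): no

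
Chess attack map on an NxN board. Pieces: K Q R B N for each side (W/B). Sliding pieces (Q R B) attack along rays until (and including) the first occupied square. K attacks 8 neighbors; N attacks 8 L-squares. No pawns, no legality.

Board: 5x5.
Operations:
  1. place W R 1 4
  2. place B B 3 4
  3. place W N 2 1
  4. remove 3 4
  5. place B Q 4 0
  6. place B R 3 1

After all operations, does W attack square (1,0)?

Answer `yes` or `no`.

Op 1: place WR@(1,4)
Op 2: place BB@(3,4)
Op 3: place WN@(2,1)
Op 4: remove (3,4)
Op 5: place BQ@(4,0)
Op 6: place BR@(3,1)
Per-piece attacks for W:
  WR@(1,4): attacks (1,3) (1,2) (1,1) (1,0) (2,4) (3,4) (4,4) (0,4)
  WN@(2,1): attacks (3,3) (4,2) (1,3) (0,2) (4,0) (0,0)
W attacks (1,0): yes

Answer: yes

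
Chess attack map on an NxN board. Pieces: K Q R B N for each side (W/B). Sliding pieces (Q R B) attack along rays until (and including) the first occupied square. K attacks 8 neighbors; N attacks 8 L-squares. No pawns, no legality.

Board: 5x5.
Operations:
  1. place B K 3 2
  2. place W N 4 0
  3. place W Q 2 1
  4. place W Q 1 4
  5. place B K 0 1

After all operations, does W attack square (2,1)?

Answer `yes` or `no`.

Op 1: place BK@(3,2)
Op 2: place WN@(4,0)
Op 3: place WQ@(2,1)
Op 4: place WQ@(1,4)
Op 5: place BK@(0,1)
Per-piece attacks for W:
  WQ@(1,4): attacks (1,3) (1,2) (1,1) (1,0) (2,4) (3,4) (4,4) (0,4) (2,3) (3,2) (0,3) [ray(1,-1) blocked at (3,2)]
  WQ@(2,1): attacks (2,2) (2,3) (2,4) (2,0) (3,1) (4,1) (1,1) (0,1) (3,2) (3,0) (1,2) (0,3) (1,0) [ray(-1,0) blocked at (0,1); ray(1,1) blocked at (3,2)]
  WN@(4,0): attacks (3,2) (2,1)
W attacks (2,1): yes

Answer: yes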